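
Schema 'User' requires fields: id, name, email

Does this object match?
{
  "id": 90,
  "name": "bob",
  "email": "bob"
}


Checking required fields... All present.
Valid - all required fields present


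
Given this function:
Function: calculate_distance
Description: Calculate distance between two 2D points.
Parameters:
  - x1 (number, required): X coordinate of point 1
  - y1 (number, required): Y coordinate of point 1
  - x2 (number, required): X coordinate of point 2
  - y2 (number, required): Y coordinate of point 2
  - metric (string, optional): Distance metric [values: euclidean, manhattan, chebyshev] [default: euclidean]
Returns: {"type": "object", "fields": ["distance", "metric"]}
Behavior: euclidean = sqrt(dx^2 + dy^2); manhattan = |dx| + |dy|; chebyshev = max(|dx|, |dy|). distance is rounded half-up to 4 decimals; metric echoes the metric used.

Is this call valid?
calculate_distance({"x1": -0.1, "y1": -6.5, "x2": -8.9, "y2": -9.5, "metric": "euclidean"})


Checking all required parameters present and types match... All valid.
Valid


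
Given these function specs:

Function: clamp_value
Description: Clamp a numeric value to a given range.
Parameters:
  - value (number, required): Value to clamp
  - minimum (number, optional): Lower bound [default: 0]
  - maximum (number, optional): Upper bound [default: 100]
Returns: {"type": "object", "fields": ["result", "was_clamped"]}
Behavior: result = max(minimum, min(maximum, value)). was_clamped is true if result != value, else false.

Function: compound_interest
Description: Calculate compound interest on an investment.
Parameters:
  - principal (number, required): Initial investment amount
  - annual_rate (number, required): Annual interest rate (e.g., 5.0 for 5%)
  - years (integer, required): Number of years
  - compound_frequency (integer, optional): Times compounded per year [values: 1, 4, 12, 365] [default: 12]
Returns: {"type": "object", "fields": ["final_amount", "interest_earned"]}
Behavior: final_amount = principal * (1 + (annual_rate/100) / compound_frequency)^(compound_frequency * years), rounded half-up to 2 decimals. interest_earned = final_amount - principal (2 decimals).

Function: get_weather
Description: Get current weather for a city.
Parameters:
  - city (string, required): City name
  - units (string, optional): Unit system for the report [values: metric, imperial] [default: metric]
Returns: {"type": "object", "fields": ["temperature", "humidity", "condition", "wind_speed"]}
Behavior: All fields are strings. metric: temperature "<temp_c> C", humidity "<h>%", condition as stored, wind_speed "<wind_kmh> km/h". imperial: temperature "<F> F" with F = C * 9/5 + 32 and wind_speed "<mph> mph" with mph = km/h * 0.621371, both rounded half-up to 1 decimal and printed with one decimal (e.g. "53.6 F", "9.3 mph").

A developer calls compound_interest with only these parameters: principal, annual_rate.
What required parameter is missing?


Required parameters: principal, annual_rate, years
Provided: principal, annual_rate
Missing: years
years


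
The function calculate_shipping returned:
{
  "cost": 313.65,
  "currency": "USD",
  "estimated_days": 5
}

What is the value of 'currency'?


USD


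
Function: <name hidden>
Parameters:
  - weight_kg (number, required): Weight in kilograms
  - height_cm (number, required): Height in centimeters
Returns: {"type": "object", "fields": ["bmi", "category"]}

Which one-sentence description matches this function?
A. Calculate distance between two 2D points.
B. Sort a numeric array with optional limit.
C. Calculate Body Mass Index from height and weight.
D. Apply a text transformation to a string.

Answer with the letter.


Parameters weight_kg, height_cm and return ["bmi", "category"] fit: Calculate Body Mass Index from height and weight.
C


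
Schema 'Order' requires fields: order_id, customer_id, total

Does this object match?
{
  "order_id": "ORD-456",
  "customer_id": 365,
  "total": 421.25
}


Checking required fields... All present.
Valid - all required fields present


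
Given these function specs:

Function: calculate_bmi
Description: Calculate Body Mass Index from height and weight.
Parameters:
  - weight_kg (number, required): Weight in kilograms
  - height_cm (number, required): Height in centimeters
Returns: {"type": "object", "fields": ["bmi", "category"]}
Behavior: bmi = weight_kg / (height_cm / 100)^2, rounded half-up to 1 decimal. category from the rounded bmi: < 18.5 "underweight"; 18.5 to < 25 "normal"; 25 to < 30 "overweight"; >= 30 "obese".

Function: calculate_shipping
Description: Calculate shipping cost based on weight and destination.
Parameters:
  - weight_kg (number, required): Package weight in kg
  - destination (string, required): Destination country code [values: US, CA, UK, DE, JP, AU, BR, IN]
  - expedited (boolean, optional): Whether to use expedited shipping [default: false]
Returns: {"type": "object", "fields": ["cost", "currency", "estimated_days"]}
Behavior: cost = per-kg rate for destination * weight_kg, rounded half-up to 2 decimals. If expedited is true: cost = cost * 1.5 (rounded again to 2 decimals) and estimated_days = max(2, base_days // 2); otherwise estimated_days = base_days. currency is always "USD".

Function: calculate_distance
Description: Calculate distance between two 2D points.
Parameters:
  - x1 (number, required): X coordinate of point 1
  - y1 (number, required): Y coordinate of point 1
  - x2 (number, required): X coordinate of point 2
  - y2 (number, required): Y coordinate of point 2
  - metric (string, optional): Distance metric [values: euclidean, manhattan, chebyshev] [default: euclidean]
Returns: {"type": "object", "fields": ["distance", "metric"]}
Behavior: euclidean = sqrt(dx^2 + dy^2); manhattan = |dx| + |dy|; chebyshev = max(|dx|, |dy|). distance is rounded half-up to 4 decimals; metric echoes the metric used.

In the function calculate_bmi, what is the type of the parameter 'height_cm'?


The calculate_bmi spec declares:
  - height_cm (number, required): Height in centimeters
Type:
number


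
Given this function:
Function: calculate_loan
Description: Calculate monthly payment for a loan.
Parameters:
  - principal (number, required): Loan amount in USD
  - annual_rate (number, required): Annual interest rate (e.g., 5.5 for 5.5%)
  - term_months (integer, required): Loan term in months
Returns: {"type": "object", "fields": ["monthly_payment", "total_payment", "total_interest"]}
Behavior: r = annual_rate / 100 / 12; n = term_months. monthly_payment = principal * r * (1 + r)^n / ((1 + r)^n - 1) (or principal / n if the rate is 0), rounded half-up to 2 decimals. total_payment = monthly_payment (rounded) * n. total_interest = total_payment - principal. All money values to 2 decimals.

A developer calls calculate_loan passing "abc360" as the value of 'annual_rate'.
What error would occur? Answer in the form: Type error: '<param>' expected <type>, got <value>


Spec: 'annual_rate' is declared as number; "abc360" is a string.
Type error: 'annual_rate' expected number, got "abc360"


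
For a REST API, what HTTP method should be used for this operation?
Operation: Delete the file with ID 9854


GET = read, POST = create, PUT = update/replace, DELETE = remove
This operation is a removal.
DELETE


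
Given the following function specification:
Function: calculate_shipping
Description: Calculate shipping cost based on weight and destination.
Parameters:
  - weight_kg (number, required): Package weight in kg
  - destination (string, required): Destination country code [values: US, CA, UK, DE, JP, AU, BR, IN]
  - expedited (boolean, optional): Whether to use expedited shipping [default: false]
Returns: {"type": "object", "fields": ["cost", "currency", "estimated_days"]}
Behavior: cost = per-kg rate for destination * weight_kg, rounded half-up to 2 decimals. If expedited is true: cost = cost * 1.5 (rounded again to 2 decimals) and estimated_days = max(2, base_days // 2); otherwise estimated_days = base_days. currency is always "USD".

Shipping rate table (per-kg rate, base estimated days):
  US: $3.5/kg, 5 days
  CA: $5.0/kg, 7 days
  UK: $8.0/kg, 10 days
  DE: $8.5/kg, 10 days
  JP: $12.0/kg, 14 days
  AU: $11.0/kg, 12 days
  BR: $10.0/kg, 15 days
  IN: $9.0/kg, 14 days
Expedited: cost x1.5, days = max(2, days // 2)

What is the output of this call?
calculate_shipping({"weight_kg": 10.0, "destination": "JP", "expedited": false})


Rate for JP: $12.0/kg, base 14 days
cost = 12.0 * 10.0 = 120 -> 120.00
expedited not set/false: estimated_days = 14
Output:
{"cost": 120.0, "currency": "USD", "estimated_days": 14}


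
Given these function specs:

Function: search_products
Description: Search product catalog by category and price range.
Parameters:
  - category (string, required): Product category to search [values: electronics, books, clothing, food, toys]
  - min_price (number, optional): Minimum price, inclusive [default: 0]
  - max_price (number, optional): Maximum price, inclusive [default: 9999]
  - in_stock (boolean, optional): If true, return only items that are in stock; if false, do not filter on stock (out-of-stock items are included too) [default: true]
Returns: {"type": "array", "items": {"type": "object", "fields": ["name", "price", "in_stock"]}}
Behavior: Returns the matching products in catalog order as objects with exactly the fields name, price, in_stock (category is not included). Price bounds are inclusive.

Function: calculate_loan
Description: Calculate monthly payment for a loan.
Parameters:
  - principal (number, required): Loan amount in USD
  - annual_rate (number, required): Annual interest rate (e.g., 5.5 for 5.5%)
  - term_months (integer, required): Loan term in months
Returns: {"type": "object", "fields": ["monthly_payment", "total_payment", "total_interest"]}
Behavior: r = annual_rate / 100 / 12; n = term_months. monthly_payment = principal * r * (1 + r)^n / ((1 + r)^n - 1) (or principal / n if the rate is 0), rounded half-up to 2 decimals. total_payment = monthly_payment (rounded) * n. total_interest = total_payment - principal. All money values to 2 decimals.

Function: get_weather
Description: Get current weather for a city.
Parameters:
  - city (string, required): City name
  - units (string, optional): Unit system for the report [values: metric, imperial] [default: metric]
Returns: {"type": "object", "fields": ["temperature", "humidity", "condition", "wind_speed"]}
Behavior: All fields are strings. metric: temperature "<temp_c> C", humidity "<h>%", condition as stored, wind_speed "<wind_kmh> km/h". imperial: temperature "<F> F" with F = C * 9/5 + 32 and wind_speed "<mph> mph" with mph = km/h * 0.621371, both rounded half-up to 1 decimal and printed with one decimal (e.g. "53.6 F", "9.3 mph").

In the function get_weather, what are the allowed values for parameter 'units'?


The get_weather spec declares:
  - units (string, optional): Unit system for the report [values: metric, imperial] [default: metric]
Allowed values:
metric, imperial


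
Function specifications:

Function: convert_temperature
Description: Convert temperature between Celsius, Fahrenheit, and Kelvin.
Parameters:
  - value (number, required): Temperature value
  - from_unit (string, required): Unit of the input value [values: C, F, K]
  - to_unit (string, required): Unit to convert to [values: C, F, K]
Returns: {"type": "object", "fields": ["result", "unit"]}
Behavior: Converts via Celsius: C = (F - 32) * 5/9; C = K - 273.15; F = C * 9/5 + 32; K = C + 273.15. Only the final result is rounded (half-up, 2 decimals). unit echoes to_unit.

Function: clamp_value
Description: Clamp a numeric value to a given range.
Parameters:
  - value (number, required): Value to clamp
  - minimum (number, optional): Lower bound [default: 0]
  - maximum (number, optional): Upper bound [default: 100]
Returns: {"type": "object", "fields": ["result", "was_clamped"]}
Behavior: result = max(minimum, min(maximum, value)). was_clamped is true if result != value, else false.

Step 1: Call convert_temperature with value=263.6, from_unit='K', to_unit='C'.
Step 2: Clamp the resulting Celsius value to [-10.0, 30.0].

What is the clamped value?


Step 1: convert_temperature(value=263.6, from_unit=K, to_unit=C)
  To C: 263.6 - 273.15 = -9.55
  Target is C: -9.55
  Round to 2 decimals: -9.55
  -> result = -9.55 C
Step 2: clamp_value(value=-9.55, minimum=-10.0, maximum=30.0)
  result = max(-10.0, min(30.0, -9.55)) = max(-10.0, -9.55) = -9.55
  was_clamped = (-9.55 != -9.55) = false
  -> result = -9.55
-9.55


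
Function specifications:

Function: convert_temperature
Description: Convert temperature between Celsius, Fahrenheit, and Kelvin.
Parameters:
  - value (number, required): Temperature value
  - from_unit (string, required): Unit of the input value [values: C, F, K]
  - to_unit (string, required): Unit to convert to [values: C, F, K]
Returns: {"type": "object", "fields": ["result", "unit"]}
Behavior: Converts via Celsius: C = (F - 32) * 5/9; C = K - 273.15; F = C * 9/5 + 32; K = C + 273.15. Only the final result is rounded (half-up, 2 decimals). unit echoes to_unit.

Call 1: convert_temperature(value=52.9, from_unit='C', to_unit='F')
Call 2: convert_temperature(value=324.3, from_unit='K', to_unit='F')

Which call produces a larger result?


Call 1:
  Input already in C: 52.9
  To F: 52.9 * 9/5 + 32 = 127.22
  Round to 2 decimals: 127.22
  -> 127.22 F
Call 2:
  To C: 324.3 - 273.15 = 51.15
  To F: 51.15 * 9/5 + 32 = 124.07
  Round to 2 decimals: 124.07
  -> 124.07 F
Call 1 (127.22 F)


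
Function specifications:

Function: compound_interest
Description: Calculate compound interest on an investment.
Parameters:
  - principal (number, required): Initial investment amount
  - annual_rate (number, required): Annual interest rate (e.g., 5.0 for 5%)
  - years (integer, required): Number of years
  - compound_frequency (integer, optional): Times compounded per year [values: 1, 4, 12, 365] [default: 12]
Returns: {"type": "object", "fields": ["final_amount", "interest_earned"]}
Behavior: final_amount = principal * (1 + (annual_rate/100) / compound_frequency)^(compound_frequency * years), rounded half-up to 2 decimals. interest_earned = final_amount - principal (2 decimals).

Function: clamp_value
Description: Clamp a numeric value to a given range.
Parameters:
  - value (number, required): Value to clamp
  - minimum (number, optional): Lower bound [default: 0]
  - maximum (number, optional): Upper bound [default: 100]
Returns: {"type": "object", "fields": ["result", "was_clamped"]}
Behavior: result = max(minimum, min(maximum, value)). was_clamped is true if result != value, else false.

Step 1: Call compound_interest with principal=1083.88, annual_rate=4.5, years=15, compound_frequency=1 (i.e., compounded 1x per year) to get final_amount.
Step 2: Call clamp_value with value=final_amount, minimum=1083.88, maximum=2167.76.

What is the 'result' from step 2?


Step 1: compound_interest
  rate per period = 4.5/100/1 = 0.045 (keep full precision); periods = 1 * 15 = 15
  (1 + 0.045)^15 = 1.93528244
  final_amount = 1083.88 * 1.93528244 = 2097.613934 -> 2097.61
  interest_earned = 2097.61 - 1083.88 = 1013.73
  -> final_amount = 2097.61
Step 2: clamp_value(value=2097.61, minimum=1083.88, maximum=2167.76)
  result = max(1083.88, min(2167.76, 2097.61)) = max(1083.88, 2097.61) = 2097.61
  was_clamped = (2097.61 != 2097.61) = false
  -> result = 2097.61
2097.61


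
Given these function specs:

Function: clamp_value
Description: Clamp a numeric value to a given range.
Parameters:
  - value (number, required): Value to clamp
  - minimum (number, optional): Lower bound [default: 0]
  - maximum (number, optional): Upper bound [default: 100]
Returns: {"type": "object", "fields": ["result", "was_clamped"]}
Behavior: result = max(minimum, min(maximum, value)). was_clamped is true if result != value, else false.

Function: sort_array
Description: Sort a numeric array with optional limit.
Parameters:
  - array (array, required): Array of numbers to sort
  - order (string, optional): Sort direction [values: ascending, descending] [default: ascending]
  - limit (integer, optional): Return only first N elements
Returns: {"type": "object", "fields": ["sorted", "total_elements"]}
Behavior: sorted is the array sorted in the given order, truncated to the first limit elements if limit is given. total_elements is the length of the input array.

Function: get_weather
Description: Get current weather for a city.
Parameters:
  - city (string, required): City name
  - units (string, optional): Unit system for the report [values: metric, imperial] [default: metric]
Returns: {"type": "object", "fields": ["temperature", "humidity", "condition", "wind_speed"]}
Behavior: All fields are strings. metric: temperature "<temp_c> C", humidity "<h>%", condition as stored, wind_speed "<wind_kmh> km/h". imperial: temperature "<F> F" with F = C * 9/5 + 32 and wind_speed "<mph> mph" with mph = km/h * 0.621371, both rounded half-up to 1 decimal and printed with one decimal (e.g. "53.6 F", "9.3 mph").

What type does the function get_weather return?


The get_weather spec declares Returns: {"type": "object", "fields": ["temperature", "humidity", "condition", "wind_speed"]}
Type:
object


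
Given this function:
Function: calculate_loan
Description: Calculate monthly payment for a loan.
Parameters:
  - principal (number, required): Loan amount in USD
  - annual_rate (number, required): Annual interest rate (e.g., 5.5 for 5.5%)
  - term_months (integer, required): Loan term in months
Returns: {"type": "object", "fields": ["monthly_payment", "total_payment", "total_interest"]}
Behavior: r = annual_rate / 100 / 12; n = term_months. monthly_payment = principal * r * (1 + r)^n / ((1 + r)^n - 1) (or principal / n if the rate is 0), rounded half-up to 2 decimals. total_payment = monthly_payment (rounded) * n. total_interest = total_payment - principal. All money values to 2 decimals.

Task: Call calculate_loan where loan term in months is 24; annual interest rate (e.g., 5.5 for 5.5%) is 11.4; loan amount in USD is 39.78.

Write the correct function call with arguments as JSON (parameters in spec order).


Mapping each described value to its parameter name:
  'Loan term in months' -> term_months = 24
  'Annual interest rate (e.g., 5.5 for 5.5%)' -> annual_rate = 11.4
  'Loan amount in USD' -> principal = 39.78
calculate_loan({"principal": 39.78, "annual_rate": 11.4, "term_months": 24})


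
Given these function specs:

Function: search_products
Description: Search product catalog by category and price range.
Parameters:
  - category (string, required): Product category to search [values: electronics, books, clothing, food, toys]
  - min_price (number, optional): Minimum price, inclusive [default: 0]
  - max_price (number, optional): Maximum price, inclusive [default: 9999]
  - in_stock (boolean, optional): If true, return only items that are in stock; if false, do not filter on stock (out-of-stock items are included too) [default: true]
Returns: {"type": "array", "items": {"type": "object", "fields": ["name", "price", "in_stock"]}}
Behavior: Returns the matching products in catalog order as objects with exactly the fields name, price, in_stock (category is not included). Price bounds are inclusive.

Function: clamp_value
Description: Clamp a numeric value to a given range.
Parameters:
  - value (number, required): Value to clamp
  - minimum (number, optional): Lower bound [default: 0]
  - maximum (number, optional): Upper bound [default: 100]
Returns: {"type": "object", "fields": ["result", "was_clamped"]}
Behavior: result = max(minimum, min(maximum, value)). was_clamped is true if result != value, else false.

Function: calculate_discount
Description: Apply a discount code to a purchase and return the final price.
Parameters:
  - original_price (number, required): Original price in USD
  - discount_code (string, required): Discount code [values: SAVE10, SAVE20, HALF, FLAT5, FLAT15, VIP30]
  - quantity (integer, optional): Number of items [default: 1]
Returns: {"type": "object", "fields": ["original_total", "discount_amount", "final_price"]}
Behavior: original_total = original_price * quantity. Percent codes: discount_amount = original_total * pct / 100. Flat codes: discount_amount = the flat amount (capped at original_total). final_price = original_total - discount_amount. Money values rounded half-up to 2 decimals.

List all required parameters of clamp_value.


Parameters of clamp_value and their required/optional flag:
  value: required
  minimum: optional
  maximum: optional
value


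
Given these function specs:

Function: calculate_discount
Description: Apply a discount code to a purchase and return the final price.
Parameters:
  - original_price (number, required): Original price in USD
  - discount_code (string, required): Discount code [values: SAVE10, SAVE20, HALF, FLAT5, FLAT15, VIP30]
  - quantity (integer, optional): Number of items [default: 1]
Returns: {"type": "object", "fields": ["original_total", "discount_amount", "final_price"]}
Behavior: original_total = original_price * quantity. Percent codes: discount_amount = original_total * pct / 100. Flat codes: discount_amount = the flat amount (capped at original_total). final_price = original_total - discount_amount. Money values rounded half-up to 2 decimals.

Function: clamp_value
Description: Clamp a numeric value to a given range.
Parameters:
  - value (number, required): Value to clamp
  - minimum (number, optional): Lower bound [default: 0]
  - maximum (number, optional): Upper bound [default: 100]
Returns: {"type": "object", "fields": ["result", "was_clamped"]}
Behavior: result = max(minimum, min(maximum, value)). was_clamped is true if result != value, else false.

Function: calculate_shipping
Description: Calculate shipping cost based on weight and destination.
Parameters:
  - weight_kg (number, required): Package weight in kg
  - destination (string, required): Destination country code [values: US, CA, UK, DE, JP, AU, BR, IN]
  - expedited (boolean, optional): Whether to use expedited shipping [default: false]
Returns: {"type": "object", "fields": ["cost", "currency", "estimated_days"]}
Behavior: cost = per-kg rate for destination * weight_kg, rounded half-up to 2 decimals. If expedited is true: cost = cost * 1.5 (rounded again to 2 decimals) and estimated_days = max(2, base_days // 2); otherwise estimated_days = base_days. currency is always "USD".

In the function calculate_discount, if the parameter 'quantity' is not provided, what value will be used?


The calculate_discount spec declares:
  - quantity (integer, optional): Number of items [default: 1]
Default:
1


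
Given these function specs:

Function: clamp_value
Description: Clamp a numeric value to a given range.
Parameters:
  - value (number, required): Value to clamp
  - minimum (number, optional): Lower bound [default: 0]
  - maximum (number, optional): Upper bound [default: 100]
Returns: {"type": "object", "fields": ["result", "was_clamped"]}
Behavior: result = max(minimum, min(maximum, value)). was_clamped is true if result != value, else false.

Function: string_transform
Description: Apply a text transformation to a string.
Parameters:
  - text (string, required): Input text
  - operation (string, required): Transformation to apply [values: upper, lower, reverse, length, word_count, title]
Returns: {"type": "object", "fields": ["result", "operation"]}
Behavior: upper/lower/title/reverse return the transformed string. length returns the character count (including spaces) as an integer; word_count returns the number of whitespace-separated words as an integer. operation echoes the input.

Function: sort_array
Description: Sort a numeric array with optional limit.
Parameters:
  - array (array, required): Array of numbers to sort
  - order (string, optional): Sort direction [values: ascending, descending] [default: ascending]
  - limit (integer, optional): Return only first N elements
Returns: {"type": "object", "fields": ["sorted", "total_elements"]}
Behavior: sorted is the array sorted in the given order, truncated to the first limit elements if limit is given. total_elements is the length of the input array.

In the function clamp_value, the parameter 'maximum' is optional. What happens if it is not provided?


The clamp_value spec declares:
  - maximum (number, optional): Upper bound [default: 100]
It defaults to 100


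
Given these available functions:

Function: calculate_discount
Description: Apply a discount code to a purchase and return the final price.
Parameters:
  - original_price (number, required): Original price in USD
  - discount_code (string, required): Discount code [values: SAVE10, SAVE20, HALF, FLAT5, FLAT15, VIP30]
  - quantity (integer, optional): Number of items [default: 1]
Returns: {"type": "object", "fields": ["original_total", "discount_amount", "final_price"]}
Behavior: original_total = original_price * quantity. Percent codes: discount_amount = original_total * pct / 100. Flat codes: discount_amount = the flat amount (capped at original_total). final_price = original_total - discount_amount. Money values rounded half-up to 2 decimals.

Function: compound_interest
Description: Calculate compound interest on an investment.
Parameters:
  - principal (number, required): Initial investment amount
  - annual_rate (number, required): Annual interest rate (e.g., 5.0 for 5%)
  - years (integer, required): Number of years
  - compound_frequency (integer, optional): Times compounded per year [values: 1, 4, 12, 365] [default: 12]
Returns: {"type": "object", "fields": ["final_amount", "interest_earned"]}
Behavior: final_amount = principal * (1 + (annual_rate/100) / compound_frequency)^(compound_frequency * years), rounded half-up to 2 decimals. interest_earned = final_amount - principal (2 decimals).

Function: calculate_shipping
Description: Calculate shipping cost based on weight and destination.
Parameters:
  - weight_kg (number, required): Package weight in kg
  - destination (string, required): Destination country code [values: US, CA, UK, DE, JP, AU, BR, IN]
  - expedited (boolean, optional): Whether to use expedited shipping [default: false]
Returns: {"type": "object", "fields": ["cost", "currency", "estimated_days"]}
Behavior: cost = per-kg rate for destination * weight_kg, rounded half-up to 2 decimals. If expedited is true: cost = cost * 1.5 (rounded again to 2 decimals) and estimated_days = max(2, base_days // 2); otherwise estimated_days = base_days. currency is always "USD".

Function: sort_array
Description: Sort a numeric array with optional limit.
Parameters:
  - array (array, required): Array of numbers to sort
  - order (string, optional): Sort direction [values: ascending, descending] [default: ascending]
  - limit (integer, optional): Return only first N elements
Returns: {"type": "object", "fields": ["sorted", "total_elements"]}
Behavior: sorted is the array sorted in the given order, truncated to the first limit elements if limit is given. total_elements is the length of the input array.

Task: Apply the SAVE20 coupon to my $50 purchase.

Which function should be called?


The task needs a function whose description is: Apply a discount code to a purchase and return the final price.
calculate_discount


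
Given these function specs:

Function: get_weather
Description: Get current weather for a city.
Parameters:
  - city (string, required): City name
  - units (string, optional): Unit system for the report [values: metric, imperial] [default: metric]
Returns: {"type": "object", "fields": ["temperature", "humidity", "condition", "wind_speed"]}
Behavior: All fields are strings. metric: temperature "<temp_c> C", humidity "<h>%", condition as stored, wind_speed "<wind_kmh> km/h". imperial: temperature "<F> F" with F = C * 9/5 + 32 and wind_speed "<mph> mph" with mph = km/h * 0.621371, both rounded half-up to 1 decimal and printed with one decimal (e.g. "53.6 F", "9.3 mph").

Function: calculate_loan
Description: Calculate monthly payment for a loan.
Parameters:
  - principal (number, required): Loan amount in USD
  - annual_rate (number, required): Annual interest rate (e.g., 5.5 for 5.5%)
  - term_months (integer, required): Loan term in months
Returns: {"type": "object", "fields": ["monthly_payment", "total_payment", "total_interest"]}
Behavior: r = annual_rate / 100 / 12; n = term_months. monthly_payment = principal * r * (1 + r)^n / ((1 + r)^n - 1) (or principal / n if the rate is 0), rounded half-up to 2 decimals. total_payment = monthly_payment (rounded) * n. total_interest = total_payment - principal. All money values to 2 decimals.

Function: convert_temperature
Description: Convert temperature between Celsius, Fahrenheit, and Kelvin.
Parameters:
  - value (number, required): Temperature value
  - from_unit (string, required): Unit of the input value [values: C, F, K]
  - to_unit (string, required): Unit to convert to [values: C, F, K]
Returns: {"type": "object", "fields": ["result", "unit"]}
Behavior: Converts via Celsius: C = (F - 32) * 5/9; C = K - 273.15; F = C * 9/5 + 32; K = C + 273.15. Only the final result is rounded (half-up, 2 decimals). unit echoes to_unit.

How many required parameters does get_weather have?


Parameters of get_weather: city (required), units (optional)
Required count:
1


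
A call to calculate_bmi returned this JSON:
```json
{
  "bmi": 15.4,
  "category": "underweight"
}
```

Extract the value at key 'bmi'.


15.4


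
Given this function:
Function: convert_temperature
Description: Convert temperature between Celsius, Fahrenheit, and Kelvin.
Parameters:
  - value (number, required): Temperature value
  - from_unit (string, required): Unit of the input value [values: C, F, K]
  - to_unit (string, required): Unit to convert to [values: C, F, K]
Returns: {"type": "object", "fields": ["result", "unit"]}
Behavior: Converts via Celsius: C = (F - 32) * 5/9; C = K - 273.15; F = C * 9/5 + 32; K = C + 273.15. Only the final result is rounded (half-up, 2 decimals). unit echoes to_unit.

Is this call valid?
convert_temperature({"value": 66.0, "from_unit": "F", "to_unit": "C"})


Checking all required parameters present and types match... All valid.
Valid


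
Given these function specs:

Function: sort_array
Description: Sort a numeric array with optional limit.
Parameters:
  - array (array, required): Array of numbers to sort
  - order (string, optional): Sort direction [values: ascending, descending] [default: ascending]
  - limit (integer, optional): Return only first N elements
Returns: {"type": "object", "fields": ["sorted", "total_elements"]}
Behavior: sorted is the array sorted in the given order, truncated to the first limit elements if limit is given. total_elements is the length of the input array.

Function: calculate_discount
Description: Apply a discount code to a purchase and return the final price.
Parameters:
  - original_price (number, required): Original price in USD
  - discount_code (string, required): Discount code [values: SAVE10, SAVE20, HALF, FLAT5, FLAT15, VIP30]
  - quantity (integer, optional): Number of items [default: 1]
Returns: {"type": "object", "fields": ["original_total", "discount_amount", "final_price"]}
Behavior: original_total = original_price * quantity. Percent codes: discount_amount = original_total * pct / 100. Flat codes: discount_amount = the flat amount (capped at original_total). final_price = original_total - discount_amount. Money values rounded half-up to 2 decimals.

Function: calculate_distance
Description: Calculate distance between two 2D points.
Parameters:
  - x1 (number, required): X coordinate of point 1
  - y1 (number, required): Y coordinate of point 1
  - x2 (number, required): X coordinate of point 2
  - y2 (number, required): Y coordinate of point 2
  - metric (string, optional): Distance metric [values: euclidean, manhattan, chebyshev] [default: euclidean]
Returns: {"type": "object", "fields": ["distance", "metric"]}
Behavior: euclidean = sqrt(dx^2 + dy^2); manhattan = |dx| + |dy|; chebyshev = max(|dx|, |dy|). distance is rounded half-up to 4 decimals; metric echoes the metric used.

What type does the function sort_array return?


The sort_array spec declares Returns: {"type": "object", "fields": ["sorted", "total_elements"]}
Type:
object


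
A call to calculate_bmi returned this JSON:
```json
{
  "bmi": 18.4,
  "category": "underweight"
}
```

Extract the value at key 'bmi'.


18.4


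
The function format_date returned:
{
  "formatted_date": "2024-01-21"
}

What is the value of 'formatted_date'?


2024-01-21


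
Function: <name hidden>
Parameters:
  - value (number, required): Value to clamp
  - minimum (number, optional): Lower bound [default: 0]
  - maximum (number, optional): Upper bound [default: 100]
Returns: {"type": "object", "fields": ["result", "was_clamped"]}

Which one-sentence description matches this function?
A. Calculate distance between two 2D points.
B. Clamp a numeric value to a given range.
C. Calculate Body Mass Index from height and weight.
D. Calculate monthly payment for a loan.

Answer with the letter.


Parameters value, minimum, maximum and return ["result", "was_clamped"] fit: Clamp a numeric value to a given range.
B


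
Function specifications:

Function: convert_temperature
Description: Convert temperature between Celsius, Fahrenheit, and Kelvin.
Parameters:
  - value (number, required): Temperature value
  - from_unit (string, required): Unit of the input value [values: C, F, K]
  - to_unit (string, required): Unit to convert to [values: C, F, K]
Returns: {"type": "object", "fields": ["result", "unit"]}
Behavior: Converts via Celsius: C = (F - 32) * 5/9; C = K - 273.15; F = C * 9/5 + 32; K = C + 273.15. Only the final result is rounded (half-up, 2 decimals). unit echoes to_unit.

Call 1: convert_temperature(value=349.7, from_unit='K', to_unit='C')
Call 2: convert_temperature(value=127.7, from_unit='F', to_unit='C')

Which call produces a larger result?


Call 1:
  To C: 349.7 - 273.15 = 76.55
  Target is C: 76.55
  Round to 2 decimals: 76.55
  -> 76.55 C
Call 2:
  To C: (127.7 - 32) * 5/9 = 53.166667
  Target is C: 53.166667
  Round to 2 decimals: 53.17
  -> 53.17 C
Call 1 (76.55 C)


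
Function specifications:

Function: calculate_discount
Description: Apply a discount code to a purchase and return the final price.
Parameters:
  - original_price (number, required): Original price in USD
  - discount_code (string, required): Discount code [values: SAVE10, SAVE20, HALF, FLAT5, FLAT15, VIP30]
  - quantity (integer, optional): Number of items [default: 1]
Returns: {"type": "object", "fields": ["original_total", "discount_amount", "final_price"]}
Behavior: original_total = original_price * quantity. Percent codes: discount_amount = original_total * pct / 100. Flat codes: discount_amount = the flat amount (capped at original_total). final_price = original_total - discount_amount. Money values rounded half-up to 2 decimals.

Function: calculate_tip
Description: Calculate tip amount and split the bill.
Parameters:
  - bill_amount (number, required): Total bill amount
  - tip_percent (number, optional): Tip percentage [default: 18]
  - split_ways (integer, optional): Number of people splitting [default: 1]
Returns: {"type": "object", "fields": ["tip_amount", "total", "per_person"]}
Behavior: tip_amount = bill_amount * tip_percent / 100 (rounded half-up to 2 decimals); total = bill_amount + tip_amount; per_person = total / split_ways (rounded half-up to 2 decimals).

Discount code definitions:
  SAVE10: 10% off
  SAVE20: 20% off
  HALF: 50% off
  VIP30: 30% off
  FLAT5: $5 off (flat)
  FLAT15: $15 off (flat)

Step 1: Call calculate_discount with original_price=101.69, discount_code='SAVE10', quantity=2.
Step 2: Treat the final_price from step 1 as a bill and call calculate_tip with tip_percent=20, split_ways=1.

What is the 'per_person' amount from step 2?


Step 1: calculate_discount(original_price=101.69, discount_code=SAVE10, quantity=2)
  original_total = 101.69 * 2 = 203.38
  SAVE10 = 10% off: discount_amount = 203.38 * 10/100 = 20.338 -> 20.34
  final_price = 203.38 - 20.34 = 183.04
  -> final_price = 183.04
Step 2: calculate_tip(bill_amount=183.04, tip_percent=20, split_ways=1)
  tip_amount = 183.04 * 20/100 = 36.608 -> 36.61
  total = 183.04 + 36.61 = 219.65
  per_person = 219.65 / 1 = 219.65 -> 219.65
  -> per_person = 219.65
$219.65


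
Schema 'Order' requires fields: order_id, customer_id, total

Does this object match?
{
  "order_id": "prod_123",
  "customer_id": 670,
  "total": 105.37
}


Checking required fields... All present.
Valid - all required fields present


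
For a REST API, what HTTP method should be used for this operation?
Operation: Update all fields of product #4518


GET = read, POST = create, PUT = update/replace, DELETE = remove
This operation is an update/replace.
PUT


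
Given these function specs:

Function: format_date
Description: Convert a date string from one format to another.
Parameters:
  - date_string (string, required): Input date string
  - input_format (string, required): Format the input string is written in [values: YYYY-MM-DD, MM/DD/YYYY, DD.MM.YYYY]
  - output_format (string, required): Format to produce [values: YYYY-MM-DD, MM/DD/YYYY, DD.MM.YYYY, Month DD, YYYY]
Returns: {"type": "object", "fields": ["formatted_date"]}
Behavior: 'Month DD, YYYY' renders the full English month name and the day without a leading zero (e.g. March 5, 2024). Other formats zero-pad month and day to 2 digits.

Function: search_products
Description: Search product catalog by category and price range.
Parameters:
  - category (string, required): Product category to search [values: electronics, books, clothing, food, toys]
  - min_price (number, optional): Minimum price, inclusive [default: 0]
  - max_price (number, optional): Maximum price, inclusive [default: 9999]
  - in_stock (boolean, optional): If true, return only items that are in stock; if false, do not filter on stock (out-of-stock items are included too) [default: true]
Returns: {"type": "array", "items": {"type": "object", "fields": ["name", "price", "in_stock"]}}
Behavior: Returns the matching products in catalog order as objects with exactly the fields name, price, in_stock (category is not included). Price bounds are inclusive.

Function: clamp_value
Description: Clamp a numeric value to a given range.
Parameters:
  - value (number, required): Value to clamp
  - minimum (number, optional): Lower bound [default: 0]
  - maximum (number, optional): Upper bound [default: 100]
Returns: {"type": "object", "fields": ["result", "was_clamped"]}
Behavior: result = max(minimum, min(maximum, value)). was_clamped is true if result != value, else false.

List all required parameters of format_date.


Parameters of format_date and their required/optional flag:
  date_string: required
  input_format: required
  output_format: required
date_string, input_format, output_format


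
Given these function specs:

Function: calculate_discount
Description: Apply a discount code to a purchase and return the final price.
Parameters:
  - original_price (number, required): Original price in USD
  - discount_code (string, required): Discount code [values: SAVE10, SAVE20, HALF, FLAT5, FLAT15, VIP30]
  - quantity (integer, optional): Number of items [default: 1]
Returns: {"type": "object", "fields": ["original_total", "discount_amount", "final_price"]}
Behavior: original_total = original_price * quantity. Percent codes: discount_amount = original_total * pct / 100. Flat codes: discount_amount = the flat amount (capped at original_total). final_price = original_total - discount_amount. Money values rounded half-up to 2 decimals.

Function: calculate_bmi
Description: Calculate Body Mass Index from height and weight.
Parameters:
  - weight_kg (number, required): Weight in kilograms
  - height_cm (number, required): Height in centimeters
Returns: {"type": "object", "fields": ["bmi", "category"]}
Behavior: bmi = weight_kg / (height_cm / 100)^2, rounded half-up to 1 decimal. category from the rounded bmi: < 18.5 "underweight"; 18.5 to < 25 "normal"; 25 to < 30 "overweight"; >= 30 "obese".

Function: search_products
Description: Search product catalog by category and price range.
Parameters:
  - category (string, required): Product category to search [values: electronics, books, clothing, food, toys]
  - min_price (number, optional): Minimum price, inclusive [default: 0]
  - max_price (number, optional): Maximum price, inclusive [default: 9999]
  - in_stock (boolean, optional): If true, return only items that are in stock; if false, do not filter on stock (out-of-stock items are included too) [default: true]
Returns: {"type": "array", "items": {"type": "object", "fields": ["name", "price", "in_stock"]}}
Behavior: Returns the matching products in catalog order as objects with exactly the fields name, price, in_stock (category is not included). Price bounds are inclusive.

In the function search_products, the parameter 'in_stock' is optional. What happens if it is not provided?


The search_products spec declares:
  - in_stock (boolean, optional): If true, return only items that are in stock; if false, do not filter on stock (out-of-stock items are included too) [default: true]
It defaults to true
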